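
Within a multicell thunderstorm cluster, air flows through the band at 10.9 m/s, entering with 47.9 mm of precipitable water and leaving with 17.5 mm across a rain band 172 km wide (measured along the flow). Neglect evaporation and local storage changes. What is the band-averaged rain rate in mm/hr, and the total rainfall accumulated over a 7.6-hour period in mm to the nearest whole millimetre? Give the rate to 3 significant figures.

R ≈ 6.94 mm/hr; total ≈ 53 mm

Column moisture flux per unit crosswind length is F = V × PW.
Inflow: F_in = 10.9 × 47.9 = 522.11 mm·m/s
Outflow: F_out = 10.9 × 17.5 = 190.75 mm·m/s
Steady-state rate R = (F_in − F_out)/L = (522.11 − 190.75) / 172000 m = 1.927e-03 mm/s.
R = 1.927e-03 × 3600 = 6.94 mm/hr.
Over 7.6 h: total = 6.94 × 7.6 = 52.744 ≈ 53 mm.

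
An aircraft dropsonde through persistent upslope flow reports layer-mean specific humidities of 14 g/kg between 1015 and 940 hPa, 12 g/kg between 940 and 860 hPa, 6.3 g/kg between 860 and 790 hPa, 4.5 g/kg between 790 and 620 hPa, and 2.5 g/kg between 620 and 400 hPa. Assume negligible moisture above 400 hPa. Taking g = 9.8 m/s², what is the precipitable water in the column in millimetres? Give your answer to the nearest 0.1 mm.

Precipitable water is the column-integrated vapour mass per unit area: PW = (1/g) Σ q̄ Δp, with q in kg/kg and Δp in Pa (1 kg/m² of water = 1 mm).
Layer 1015–940 hPa: Δp = 75 hPa = 7500 Pa, q̄ = 0.014 kg/kg → 0.014 × 7500 / 9.8 = 10.71 mm
Layer 940–860 hPa: Δp = 80 hPa = 8000 Pa, q̄ = 0.012 kg/kg → 0.012 × 8000 / 9.8 = 9.80 mm
Layer 860–790 hPa: Δp = 70 hPa = 7000 Pa, q̄ = 0.0063 kg/kg → 0.0063 × 7000 / 9.8 = 4.50 mm
Layer 790–620 hPa: Δp = 170 hPa = 17000 Pa, q̄ = 0.0045 kg/kg → 0.0045 × 17000 / 9.8 = 7.81 mm
Layer 620–400 hPa: Δp = 220 hPa = 22000 Pa, q̄ = 0.0025 kg/kg → 0.0025 × 22000 / 9.8 = 5.61 mm
PW = 10.71 + 9.80 + 4.50 + 7.81 + 5.61 = 38.43 ≈ 38.4 mm.

PW ≈ 38.4 mm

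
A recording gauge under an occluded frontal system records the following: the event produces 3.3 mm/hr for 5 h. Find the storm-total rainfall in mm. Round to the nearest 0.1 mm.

Total = Σ Rᵢ Δtᵢ = 3.3 × 5
      = 16.5 = 16.5 mm.

total ≈ 16.5 mm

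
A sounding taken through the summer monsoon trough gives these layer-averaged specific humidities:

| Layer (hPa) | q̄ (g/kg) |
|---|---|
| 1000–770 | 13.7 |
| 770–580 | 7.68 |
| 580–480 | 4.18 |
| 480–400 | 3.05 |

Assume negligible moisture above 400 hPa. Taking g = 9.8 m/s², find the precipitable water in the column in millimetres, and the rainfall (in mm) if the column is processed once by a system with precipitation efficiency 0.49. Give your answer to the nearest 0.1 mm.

PW ≈ 53.8 mm; rainfall ≈ 26.4 mm

Precipitable water is the column-integrated vapour mass per unit area: PW = (1/g) Σ q̄ Δp, with q in kg/kg and Δp in Pa (1 kg/m² of water = 1 mm).
Layer 1000–770 hPa: Δp = 230 hPa = 23000 Pa, q̄ = 0.0137 kg/kg → 0.0137 × 23000 / 9.8 = 32.15 mm
Layer 770–580 hPa: Δp = 190 hPa = 19000 Pa, q̄ = 0.00768 kg/kg → 0.00768 × 19000 / 9.8 = 14.89 mm
Layer 580–480 hPa: Δp = 100 hPa = 10000 Pa, q̄ = 0.00418 kg/kg → 0.00418 × 10000 / 9.8 = 4.27 mm
Layer 480–400 hPa: Δp = 80 hPa = 8000 Pa, q̄ = 0.00305 kg/kg → 0.00305 × 8000 / 9.8 = 2.49 mm
PW = 32.15 + 14.89 + 4.27 + 2.49 = 53.80 ≈ 53.8 mm.
Rainfall = ε × PW = 0.49 × 53.8 = 26.4 mm.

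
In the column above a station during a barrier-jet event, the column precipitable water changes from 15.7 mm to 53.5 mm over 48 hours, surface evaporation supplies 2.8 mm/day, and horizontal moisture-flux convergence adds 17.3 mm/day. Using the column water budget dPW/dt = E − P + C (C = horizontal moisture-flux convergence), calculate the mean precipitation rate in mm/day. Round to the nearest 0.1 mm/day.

dPW/dt = (53.5 − 15.7) mm / (48/24 day) = +18.900 mm/day.
P = E + C − dPW/dt = 2.8 + (17.3) − (+18.900) = 1.2 mm/day.

P ≈ 1.2 mm/day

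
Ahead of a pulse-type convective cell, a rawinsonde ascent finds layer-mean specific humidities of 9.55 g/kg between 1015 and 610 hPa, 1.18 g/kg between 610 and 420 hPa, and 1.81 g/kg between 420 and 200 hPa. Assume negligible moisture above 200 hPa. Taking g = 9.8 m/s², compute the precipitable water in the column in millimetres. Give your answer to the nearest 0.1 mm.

PW ≈ 45.8 mm

Precipitable water is the column-integrated vapour mass per unit area: PW = (1/g) Σ q̄ Δp, with q in kg/kg and Δp in Pa (1 kg/m² of water = 1 mm).
Layer 1015–610 hPa: Δp = 405 hPa = 40500 Pa, q̄ = 0.00955 kg/kg → 0.00955 × 40500 / 9.8 = 39.47 mm
Layer 610–420 hPa: Δp = 190 hPa = 19000 Pa, q̄ = 0.00118 kg/kg → 0.00118 × 19000 / 9.8 = 2.29 mm
Layer 420–200 hPa: Δp = 220 hPa = 22000 Pa, q̄ = 0.00181 kg/kg → 0.00181 × 22000 / 9.8 = 4.06 mm
PW = 39.47 + 2.29 + 4.06 = 45.82 ≈ 45.8 mm.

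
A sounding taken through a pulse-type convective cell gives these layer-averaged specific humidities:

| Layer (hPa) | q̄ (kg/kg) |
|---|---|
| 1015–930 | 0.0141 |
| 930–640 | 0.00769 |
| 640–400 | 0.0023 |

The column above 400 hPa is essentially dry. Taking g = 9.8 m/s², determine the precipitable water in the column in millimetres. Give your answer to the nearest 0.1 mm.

PW ≈ 40.6 mm

Precipitable water is the column-integrated vapour mass per unit area: PW = (1/g) Σ q̄ Δp, with q in kg/kg and Δp in Pa (1 kg/m² of water = 1 mm).
Layer 1015–930 hPa: Δp = 85 hPa = 8500 Pa, q̄ = 0.0141 kg/kg → 0.0141 × 8500 / 9.8 = 12.23 mm
Layer 930–640 hPa: Δp = 290 hPa = 29000 Pa, q̄ = 0.00769 kg/kg → 0.00769 × 29000 / 9.8 = 22.76 mm
Layer 640–400 hPa: Δp = 240 hPa = 24000 Pa, q̄ = 0.0023 kg/kg → 0.0023 × 24000 / 9.8 = 5.63 mm
PW = 12.23 + 22.76 + 5.63 = 40.62 ≈ 40.6 mm.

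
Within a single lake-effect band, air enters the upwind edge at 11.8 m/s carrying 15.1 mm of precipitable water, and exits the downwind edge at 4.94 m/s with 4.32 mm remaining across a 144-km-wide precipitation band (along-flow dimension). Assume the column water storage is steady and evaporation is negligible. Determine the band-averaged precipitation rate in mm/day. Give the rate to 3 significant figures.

Column moisture flux per unit crosswind length is F = V × PW.
Inflow: F_in = 11.8 × 15.1 = 178.18 mm·m/s
Outflow: F_out = 4.94 × 4.32 = 21.3408 mm·m/s
Steady-state rate R = (F_in − F_out)/L = (178.18 − 21.3408) / 144000 m = 1.089e-03 mm/s.
R = 1.089e-03 × 3600 × 24 = 94.1 mm/day.

R ≈ 94.1 mm/day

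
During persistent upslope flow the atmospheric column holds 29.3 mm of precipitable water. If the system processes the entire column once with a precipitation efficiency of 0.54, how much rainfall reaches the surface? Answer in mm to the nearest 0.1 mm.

rainfall ≈ 15.8 mm

Rainfall = ε × PW = 0.54 × 29.3 = 15.8 mm.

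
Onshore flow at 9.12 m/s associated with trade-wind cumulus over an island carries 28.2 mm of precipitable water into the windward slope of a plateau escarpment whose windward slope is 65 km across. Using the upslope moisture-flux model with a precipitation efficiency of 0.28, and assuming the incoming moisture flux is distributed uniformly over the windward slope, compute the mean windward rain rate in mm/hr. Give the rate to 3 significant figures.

Incoming column moisture flux per unit ridge length: F = V × PW = 9.12 × 28.2 = 257.184 mm·m/s.
Spread over the 65 km slope with efficiency ε = 0.28: R = ε·F/W = 0.28 × 257.184 / 65000 m = 1.108e-03 mm/s.
R = 1.108e-03 × 3600 = 3.99 mm/hr.

R ≈ 3.99 mm/hr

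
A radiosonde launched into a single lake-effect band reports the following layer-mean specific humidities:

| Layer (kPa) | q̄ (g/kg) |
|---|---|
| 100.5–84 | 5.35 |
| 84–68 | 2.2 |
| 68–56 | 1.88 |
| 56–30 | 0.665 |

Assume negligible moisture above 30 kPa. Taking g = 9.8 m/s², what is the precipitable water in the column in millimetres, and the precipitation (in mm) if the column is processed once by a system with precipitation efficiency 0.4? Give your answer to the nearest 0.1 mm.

PW ≈ 16.7 mm; precipitation ≈ 6.7 mm

Precipitable water is the column-integrated vapour mass per unit area: PW = (1/g) Σ q̄ Δp, with q in kg/kg and Δp in Pa (1 kg/m² of water = 1 mm).
Layer 100.5–84 kPa: Δp = 165 hPa = 16500 Pa, q̄ = 0.00535 kg/kg → 0.00535 × 16500 / 9.8 = 9.01 mm
Layer 84–68 kPa: Δp = 160 hPa = 16000 Pa, q̄ = 0.0022 kg/kg → 0.0022 × 16000 / 9.8 = 3.59 mm
Layer 68–56 kPa: Δp = 120 hPa = 12000 Pa, q̄ = 0.00188 kg/kg → 0.00188 × 12000 / 9.8 = 2.30 mm
Layer 56–30 kPa: Δp = 260 hPa = 26000 Pa, q̄ = 0.000665 kg/kg → 0.000665 × 26000 / 9.8 = 1.76 mm
PW = 9.01 + 3.59 + 2.30 + 1.76 = 16.66 ≈ 16.7 mm.
Precipitation = ε × PW = 0.4 × 16.7 = 6.7 mm.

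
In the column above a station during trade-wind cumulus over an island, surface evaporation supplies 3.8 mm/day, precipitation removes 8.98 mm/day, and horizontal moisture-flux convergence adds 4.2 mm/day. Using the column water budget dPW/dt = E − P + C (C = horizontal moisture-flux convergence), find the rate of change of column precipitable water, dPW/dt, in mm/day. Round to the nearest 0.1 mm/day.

dPW/dt ≈ -1.0 mm/day

dPW/dt = E − P + C = 3.8 − 8.98 + (4.2) = -1.0 mm/day.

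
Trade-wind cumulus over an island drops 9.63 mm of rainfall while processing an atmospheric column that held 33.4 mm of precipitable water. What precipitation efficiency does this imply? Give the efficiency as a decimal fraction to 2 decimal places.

ε ≈ 0.29

ε = rainfall / PW = 9.63 / 33.4 = 0.29.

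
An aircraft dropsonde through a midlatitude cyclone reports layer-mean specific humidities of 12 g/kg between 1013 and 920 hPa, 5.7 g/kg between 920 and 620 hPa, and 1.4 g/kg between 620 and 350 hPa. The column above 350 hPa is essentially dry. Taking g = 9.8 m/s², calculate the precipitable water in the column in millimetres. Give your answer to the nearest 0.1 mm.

PW ≈ 32.7 mm

Precipitable water is the column-integrated vapour mass per unit area: PW = (1/g) Σ q̄ Δp, with q in kg/kg and Δp in Pa (1 kg/m² of water = 1 mm).
Layer 1013–920 hPa: Δp = 93 hPa = 9300 Pa, q̄ = 0.012 kg/kg → 0.012 × 9300 / 9.8 = 11.39 mm
Layer 920–620 hPa: Δp = 300 hPa = 30000 Pa, q̄ = 0.0057 kg/kg → 0.0057 × 30000 / 9.8 = 17.45 mm
Layer 620–350 hPa: Δp = 270 hPa = 27000 Pa, q̄ = 0.0014 kg/kg → 0.0014 × 27000 / 9.8 = 3.86 mm
PW = 11.39 + 17.45 + 3.86 = 32.70 ≈ 32.7 mm.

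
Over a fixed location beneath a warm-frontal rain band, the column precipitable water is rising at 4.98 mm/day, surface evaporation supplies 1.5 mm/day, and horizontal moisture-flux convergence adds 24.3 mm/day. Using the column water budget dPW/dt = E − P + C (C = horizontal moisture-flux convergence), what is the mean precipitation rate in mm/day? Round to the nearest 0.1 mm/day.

dPW/dt = +4.98 mm/day.
P = E + C − dPW/dt = 1.5 + (24.3) − (+4.98) = 20.8 mm/day.

P ≈ 20.8 mm/day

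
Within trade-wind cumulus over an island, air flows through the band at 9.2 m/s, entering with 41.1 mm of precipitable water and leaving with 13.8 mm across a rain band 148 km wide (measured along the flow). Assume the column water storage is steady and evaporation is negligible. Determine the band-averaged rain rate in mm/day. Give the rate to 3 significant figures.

R ≈ 147 mm/day

Column moisture flux per unit crosswind length is F = V × PW.
Inflow: F_in = 9.2 × 41.1 = 378.12 mm·m/s
Outflow: F_out = 9.2 × 13.8 = 126.96 mm·m/s
Steady-state rate R = (F_in − F_out)/L = (378.12 − 126.96) / 148000 m = 1.697e-03 mm/s.
R = 1.697e-03 × 3600 × 24 = 147 mm/day.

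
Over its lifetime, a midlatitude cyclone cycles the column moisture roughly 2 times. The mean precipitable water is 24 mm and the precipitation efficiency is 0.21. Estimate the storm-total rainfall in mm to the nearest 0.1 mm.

Each cycle deposits ε × PW = 0.21 × 24 = 5.04 mm.
Over 2 cycles: 2 × 5.04 = 10.1 mm.

rainfall ≈ 10.1 mm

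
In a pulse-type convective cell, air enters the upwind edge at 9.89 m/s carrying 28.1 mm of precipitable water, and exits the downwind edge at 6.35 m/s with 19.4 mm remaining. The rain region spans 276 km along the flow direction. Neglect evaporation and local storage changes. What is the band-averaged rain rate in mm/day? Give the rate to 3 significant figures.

Column moisture flux per unit crosswind length is F = V × PW.
Inflow: F_in = 9.89 × 28.1 = 277.909 mm·m/s
Outflow: F_out = 6.35 × 19.4 = 123.19 mm·m/s
Steady-state rate R = (F_in − F_out)/L = (277.909 − 123.19) / 276000 m = 5.606e-04 mm/s.
R = 5.606e-04 × 3600 × 24 = 48.4 mm/day.

R ≈ 48.4 mm/day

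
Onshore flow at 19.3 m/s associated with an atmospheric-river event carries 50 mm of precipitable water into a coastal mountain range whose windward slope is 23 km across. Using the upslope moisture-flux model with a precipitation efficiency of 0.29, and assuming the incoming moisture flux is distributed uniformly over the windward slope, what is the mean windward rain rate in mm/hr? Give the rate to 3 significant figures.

Incoming column moisture flux per unit ridge length: F = V × PW = 19.3 × 50 = 965 mm·m/s.
Spread over the 23 km slope with efficiency ε = 0.29: R = ε·F/W = 0.29 × 965 / 23000 m = 1.217e-02 mm/s.
R = 1.217e-02 × 3600 = 43.8 mm/hr.

R ≈ 43.8 mm/hr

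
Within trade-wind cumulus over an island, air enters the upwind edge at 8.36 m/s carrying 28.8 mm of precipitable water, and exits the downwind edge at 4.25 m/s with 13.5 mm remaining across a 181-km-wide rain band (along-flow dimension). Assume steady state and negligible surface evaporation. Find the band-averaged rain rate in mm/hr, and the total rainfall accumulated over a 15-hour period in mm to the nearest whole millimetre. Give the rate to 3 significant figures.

R ≈ 3.65 mm/hr; total ≈ 55 mm

Column moisture flux per unit crosswind length is F = V × PW.
Inflow: F_in = 8.36 × 28.8 = 240.768 mm·m/s
Outflow: F_out = 4.25 × 13.5 = 57.375 mm·m/s
Steady-state rate R = (F_in − F_out)/L = (240.768 − 57.375) / 181000 m = 1.013e-03 mm/s.
R = 1.013e-03 × 3600 = 3.65 mm/hr.
Over 15 h: total = 3.65 × 15 = 54.75 ≈ 55 mm.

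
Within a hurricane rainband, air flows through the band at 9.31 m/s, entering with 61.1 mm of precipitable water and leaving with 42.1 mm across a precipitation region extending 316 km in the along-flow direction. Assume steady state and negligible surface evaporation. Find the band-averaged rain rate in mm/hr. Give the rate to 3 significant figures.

Column moisture flux per unit crosswind length is F = V × PW.
Inflow: F_in = 9.31 × 61.1 = 568.841 mm·m/s
Outflow: F_out = 9.31 × 42.1 = 391.951 mm·m/s
Steady-state rate R = (F_in − F_out)/L = (568.841 − 391.951) / 316000 m = 5.598e-04 mm/s.
R = 5.598e-04 × 3600 = 2.02 mm/hr.

R ≈ 2.02 mm/hr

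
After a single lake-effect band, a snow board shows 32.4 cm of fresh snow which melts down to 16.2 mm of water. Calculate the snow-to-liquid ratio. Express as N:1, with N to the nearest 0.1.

Ratio = snow depth / SWE = 324 mm / 16.2 mm = 20.0, i.e. 20.0:1.

ratio ≈ 20.0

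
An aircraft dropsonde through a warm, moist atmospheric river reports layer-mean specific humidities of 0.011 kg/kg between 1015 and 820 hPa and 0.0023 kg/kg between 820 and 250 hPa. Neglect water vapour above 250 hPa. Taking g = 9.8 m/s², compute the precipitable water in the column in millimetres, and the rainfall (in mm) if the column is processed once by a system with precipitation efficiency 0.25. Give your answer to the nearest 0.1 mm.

PW ≈ 35.3 mm; rainfall ≈ 8.8 mm

Precipitable water is the column-integrated vapour mass per unit area: PW = (1/g) Σ q̄ Δp, with q in kg/kg and Δp in Pa (1 kg/m² of water = 1 mm).
Layer 1015–820 hPa: Δp = 195 hPa = 19500 Pa, q̄ = 0.011 kg/kg → 0.011 × 19500 / 9.8 = 21.89 mm
Layer 820–250 hPa: Δp = 570 hPa = 57000 Pa, q̄ = 0.0023 kg/kg → 0.0023 × 57000 / 9.8 = 13.38 mm
PW = 21.89 + 13.38 = 35.27 ≈ 35.3 mm.
Rainfall = ε × PW = 0.25 × 35.3 = 8.8 mm.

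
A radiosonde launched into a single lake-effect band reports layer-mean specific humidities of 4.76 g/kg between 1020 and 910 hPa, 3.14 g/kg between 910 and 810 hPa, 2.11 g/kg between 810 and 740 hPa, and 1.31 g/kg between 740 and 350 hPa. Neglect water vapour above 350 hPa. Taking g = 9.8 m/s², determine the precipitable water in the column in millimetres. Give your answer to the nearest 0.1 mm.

Precipitable water is the column-integrated vapour mass per unit area: PW = (1/g) Σ q̄ Δp, with q in kg/kg and Δp in Pa (1 kg/m² of water = 1 mm).
Layer 1020–910 hPa: Δp = 110 hPa = 11000 Pa, q̄ = 0.00476 kg/kg → 0.00476 × 11000 / 9.8 = 5.34 mm
Layer 910–810 hPa: Δp = 100 hPa = 10000 Pa, q̄ = 0.00314 kg/kg → 0.00314 × 10000 / 9.8 = 3.20 mm
Layer 810–740 hPa: Δp = 70 hPa = 7000 Pa, q̄ = 0.00211 kg/kg → 0.00211 × 7000 / 9.8 = 1.51 mm
Layer 740–350 hPa: Δp = 390 hPa = 39000 Pa, q̄ = 0.00131 kg/kg → 0.00131 × 39000 / 9.8 = 5.21 mm
PW = 5.34 + 3.20 + 1.51 + 5.21 = 15.26 ≈ 15.3 mm.

PW ≈ 15.3 mm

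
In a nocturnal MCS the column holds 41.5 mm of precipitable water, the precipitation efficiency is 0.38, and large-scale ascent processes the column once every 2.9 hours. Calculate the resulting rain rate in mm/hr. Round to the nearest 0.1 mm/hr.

R ≈ 5.4 mm/hr

Each overturning extracts ε × PW = 0.38 × 41.5 = 15.77 mm.
Rate = ε·PW / τ = 15.77 / 2.9 h = 5.4 mm/hr.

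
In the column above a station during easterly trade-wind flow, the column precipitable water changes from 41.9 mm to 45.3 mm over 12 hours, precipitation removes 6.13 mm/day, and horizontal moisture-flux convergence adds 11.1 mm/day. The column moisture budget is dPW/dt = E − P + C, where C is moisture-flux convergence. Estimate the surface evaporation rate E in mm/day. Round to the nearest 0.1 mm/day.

dPW/dt = (45.3 − 41.9) mm / (12/24 day) = +6.800 mm/day.
E = dPW/dt + P − C = (+6.800) + 6.13 − (11.1) = 1.8 mm/day.

E ≈ 1.8 mm/day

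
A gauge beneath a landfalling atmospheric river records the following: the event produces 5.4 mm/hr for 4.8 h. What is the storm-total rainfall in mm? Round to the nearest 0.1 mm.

total ≈ 25.9 mm

Total = Σ Rᵢ Δtᵢ = 5.4 × 4.8
      = 25.92 = 25.9 mm.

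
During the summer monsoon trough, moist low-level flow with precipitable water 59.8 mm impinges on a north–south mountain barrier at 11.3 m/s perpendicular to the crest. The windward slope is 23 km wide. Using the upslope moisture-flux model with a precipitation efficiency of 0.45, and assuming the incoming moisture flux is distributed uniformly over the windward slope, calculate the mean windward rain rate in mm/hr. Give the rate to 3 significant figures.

Incoming column moisture flux per unit ridge length: F = V × PW = 11.3 × 59.8 = 675.74 mm·m/s.
Spread over the 23 km slope with efficiency ε = 0.45: R = ε·F/W = 0.45 × 675.74 / 23000 m = 1.322e-02 mm/s.
R = 1.322e-02 × 3600 = 47.6 mm/hr.

R ≈ 47.6 mm/hr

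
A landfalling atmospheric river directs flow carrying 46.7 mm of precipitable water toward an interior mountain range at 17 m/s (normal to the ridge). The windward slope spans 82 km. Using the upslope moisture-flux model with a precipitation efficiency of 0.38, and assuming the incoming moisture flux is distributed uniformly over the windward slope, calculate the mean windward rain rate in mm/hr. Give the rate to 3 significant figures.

Incoming column moisture flux per unit ridge length: F = V × PW = 17 × 46.7 = 793.9 mm·m/s.
Spread over the 82 km slope with efficiency ε = 0.38: R = ε·F/W = 0.38 × 793.9 / 82000 m = 3.679e-03 mm/s.
R = 3.679e-03 × 3600 = 13.2 mm/hr.

R ≈ 13.2 mm/hr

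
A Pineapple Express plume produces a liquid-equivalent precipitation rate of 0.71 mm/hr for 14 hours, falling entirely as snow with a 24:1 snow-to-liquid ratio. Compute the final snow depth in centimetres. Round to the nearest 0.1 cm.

snow depth ≈ 23.9 cm

Liquid-equivalent depth = 0.71 × 14 = 9.94 mm.
Snow depth = 9.94 mm × 24 = 238.56 mm = 23.9 cm.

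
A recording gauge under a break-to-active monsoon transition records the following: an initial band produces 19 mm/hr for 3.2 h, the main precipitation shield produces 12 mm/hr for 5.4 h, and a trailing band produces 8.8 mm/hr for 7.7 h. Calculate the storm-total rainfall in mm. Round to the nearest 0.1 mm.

total ≈ 193.4 mm

Total = Σ Rᵢ Δtᵢ = 19 × 3.2 + 12 × 5.4 + 8.8 × 7.7
      = 60.8 + 64.8 + 67.76 = 193.4 mm.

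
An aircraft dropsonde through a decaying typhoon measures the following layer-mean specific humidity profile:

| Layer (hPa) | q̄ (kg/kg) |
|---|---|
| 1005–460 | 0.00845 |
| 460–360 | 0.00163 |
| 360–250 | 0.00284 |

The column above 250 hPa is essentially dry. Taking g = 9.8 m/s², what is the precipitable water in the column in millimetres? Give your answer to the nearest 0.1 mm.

PW ≈ 51.8 mm

Precipitable water is the column-integrated vapour mass per unit area: PW = (1/g) Σ q̄ Δp, with q in kg/kg and Δp in Pa (1 kg/m² of water = 1 mm).
Layer 1005–460 hPa: Δp = 545 hPa = 54500 Pa, q̄ = 0.00845 kg/kg → 0.00845 × 54500 / 9.8 = 46.99 mm
Layer 460–360 hPa: Δp = 100 hPa = 10000 Pa, q̄ = 0.00163 kg/kg → 0.00163 × 10000 / 9.8 = 1.66 mm
Layer 360–250 hPa: Δp = 110 hPa = 11000 Pa, q̄ = 0.00284 kg/kg → 0.00284 × 11000 / 9.8 = 3.19 mm
PW = 46.99 + 1.66 + 3.19 = 51.84 ≈ 51.8 mm.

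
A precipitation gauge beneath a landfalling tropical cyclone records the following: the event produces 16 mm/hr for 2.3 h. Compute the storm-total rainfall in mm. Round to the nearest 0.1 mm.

Total = Σ Rᵢ Δtᵢ = 16 × 2.3
      = 36.8 = 36.8 mm.

total ≈ 36.8 mm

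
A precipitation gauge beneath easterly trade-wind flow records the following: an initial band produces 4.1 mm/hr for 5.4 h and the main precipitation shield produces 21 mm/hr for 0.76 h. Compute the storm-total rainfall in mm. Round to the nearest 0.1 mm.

total ≈ 38.1 mm

Total = Σ Rᵢ Δtᵢ = 4.1 × 5.4 + 21 × 0.76
      = 22.14 + 15.96 = 38.1 mm.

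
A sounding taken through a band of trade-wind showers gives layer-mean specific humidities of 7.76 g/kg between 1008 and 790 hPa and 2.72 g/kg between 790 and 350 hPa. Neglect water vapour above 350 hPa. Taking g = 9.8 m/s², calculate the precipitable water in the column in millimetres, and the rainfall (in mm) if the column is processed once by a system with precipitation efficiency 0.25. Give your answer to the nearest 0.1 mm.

PW ≈ 29.5 mm; rainfall ≈ 7.4 mm

Precipitable water is the column-integrated vapour mass per unit area: PW = (1/g) Σ q̄ Δp, with q in kg/kg and Δp in Pa (1 kg/m² of water = 1 mm).
Layer 1008–790 hPa: Δp = 218 hPa = 21800 Pa, q̄ = 0.00776 kg/kg → 0.00776 × 21800 / 9.8 = 17.26 mm
Layer 790–350 hPa: Δp = 440 hPa = 44000 Pa, q̄ = 0.00272 kg/kg → 0.00272 × 44000 / 9.8 = 12.21 mm
PW = 17.26 + 12.21 = 29.47 ≈ 29.5 mm.
Rainfall = ε × PW = 0.25 × 29.5 = 7.4 mm.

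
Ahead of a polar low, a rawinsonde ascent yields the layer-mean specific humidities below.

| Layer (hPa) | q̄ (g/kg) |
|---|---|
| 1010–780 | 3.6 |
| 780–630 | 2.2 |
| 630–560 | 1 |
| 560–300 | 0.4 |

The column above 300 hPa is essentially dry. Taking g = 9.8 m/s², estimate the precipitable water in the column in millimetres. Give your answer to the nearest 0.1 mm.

Precipitable water is the column-integrated vapour mass per unit area: PW = (1/g) Σ q̄ Δp, with q in kg/kg and Δp in Pa (1 kg/m² of water = 1 mm).
Layer 1010–780 hPa: Δp = 230 hPa = 23000 Pa, q̄ = 0.0036 kg/kg → 0.0036 × 23000 / 9.8 = 8.45 mm
Layer 780–630 hPa: Δp = 150 hPa = 15000 Pa, q̄ = 0.0022 kg/kg → 0.0022 × 15000 / 9.8 = 3.37 mm
Layer 630–560 hPa: Δp = 70 hPa = 7000 Pa, q̄ = 0.001 kg/kg → 0.001 × 7000 / 9.8 = 0.71 mm
Layer 560–300 hPa: Δp = 260 hPa = 26000 Pa, q̄ = 0.0004 kg/kg → 0.0004 × 26000 / 9.8 = 1.06 mm
PW = 8.45 + 3.37 + 0.71 + 1.06 = 13.59 ≈ 13.6 mm.

PW ≈ 13.6 mm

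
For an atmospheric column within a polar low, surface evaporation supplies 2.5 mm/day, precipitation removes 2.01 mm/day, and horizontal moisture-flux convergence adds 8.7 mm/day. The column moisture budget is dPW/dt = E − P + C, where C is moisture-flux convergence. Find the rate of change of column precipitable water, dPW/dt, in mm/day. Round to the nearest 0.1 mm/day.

dPW/dt ≈ 9.2 mm/day

dPW/dt = E − P + C = 2.5 − 2.01 + (8.7) = 9.2 mm/day.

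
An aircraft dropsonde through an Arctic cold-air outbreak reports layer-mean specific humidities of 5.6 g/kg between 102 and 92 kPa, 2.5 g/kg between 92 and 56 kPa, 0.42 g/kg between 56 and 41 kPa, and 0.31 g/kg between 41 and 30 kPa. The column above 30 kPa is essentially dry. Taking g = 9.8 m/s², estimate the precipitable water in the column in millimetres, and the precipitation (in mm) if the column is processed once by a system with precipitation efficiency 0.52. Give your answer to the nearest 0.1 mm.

PW ≈ 15.9 mm; precipitation ≈ 8.3 mm

Precipitable water is the column-integrated vapour mass per unit area: PW = (1/g) Σ q̄ Δp, with q in kg/kg and Δp in Pa (1 kg/m² of water = 1 mm).
Layer 102–92 kPa: Δp = 100 hPa = 10000 Pa, q̄ = 0.0056 kg/kg → 0.0056 × 10000 / 9.8 = 5.71 mm
Layer 92–56 kPa: Δp = 360 hPa = 36000 Pa, q̄ = 0.0025 kg/kg → 0.0025 × 36000 / 9.8 = 9.18 mm
Layer 56–41 kPa: Δp = 150 hPa = 15000 Pa, q̄ = 0.00042 kg/kg → 0.00042 × 15000 / 9.8 = 0.64 mm
Layer 41–30 kPa: Δp = 110 hPa = 11000 Pa, q̄ = 0.00031 kg/kg → 0.00031 × 11000 / 9.8 = 0.35 mm
PW = 5.71 + 9.18 + 0.64 + 0.35 = 15.88 ≈ 15.9 mm.
Precipitation = ε × PW = 0.52 × 15.9 = 8.3 mm.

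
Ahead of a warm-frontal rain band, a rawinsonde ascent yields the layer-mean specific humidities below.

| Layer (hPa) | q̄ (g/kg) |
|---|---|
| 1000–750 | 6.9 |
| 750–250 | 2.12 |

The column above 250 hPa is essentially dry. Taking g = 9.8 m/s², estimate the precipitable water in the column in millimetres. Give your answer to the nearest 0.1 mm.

PW ≈ 28.4 mm

Precipitable water is the column-integrated vapour mass per unit area: PW = (1/g) Σ q̄ Δp, with q in kg/kg and Δp in Pa (1 kg/m² of water = 1 mm).
Layer 1000–750 hPa: Δp = 250 hPa = 25000 Pa, q̄ = 0.0069 kg/kg → 0.0069 × 25000 / 9.8 = 17.60 mm
Layer 750–250 hPa: Δp = 500 hPa = 50000 Pa, q̄ = 0.00212 kg/kg → 0.00212 × 50000 / 9.8 = 10.82 mm
PW = 17.60 + 10.82 = 28.42 ≈ 28.4 mm.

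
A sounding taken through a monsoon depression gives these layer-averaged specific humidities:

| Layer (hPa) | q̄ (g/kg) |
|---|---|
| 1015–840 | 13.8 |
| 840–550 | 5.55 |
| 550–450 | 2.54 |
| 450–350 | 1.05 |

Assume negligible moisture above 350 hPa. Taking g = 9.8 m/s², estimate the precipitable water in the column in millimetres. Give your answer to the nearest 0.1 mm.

PW ≈ 44.7 mm

Precipitable water is the column-integrated vapour mass per unit area: PW = (1/g) Σ q̄ Δp, with q in kg/kg and Δp in Pa (1 kg/m² of water = 1 mm).
Layer 1015–840 hPa: Δp = 175 hPa = 17500 Pa, q̄ = 0.0138 kg/kg → 0.0138 × 17500 / 9.8 = 24.64 mm
Layer 840–550 hPa: Δp = 290 hPa = 29000 Pa, q̄ = 0.00555 kg/kg → 0.00555 × 29000 / 9.8 = 16.42 mm
Layer 550–450 hPa: Δp = 100 hPa = 10000 Pa, q̄ = 0.00254 kg/kg → 0.00254 × 10000 / 9.8 = 2.59 mm
Layer 450–350 hPa: Δp = 100 hPa = 10000 Pa, q̄ = 0.00105 kg/kg → 0.00105 × 10000 / 9.8 = 1.07 mm
PW = 24.64 + 16.42 + 2.59 + 1.07 = 44.72 ≈ 44.7 mm.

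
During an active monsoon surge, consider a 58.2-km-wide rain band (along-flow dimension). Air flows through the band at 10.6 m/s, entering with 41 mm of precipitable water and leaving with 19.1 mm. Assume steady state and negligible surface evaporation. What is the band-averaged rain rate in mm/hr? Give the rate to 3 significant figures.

Column moisture flux per unit crosswind length is F = V × PW.
Inflow: F_in = 10.6 × 41 = 434.6 mm·m/s
Outflow: F_out = 10.6 × 19.1 = 202.46 mm·m/s
Steady-state rate R = (F_in − F_out)/L = (434.6 − 202.46) / 58200 m = 3.989e-03 mm/s.
R = 3.989e-03 × 3600 = 14.4 mm/hr.

R ≈ 14.4 mm/hr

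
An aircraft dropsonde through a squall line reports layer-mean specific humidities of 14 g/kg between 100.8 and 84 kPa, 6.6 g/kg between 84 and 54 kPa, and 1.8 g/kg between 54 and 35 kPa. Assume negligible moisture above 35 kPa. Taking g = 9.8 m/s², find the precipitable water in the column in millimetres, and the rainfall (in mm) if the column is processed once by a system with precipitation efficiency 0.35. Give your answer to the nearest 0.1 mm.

PW ≈ 47.7 mm; rainfall ≈ 16.7 mm

Precipitable water is the column-integrated vapour mass per unit area: PW = (1/g) Σ q̄ Δp, with q in kg/kg and Δp in Pa (1 kg/m² of water = 1 mm).
Layer 100.8–84 kPa: Δp = 168 hPa = 16800 Pa, q̄ = 0.014 kg/kg → 0.014 × 16800 / 9.8 = 24.00 mm
Layer 84–54 kPa: Δp = 300 hPa = 30000 Pa, q̄ = 0.0066 kg/kg → 0.0066 × 30000 / 9.8 = 20.20 mm
Layer 54–35 kPa: Δp = 190 hPa = 19000 Pa, q̄ = 0.0018 kg/kg → 0.0018 × 19000 / 9.8 = 3.49 mm
PW = 24.00 + 20.20 + 3.49 = 47.69 ≈ 47.7 mm.
Rainfall = ε × PW = 0.35 × 47.7 = 16.7 mm.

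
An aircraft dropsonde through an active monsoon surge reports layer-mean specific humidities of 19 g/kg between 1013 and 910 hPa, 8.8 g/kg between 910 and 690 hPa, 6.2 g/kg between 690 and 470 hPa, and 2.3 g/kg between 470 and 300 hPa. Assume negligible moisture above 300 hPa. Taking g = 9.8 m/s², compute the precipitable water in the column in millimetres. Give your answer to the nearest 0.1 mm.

Precipitable water is the column-integrated vapour mass per unit area: PW = (1/g) Σ q̄ Δp, with q in kg/kg and Δp in Pa (1 kg/m² of water = 1 mm).
Layer 1013–910 hPa: Δp = 103 hPa = 10300 Pa, q̄ = 0.019 kg/kg → 0.019 × 10300 / 9.8 = 19.97 mm
Layer 910–690 hPa: Δp = 220 hPa = 22000 Pa, q̄ = 0.0088 kg/kg → 0.0088 × 22000 / 9.8 = 19.76 mm
Layer 690–470 hPa: Δp = 220 hPa = 22000 Pa, q̄ = 0.0062 kg/kg → 0.0062 × 22000 / 9.8 = 13.92 mm
Layer 470–300 hPa: Δp = 170 hPa = 17000 Pa, q̄ = 0.0023 kg/kg → 0.0023 × 17000 / 9.8 = 3.99 mm
PW = 19.97 + 19.76 + 13.92 + 3.99 = 57.64 ≈ 57.6 mm.

PW ≈ 57.6 mm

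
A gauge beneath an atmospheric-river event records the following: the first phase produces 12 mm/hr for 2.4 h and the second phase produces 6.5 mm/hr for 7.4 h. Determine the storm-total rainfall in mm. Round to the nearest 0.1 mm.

Total = Σ Rᵢ Δtᵢ = 12 × 2.4 + 6.5 × 7.4
      = 28.8 + 48.1 = 76.9 mm.

total ≈ 76.9 mm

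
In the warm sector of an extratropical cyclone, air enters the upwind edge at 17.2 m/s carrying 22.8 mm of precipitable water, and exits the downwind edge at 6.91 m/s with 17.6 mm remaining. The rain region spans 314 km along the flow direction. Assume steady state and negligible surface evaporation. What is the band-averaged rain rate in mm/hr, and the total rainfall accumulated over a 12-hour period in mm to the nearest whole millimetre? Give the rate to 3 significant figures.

Column moisture flux per unit crosswind length is F = V × PW.
Inflow: F_in = 17.2 × 22.8 = 392.16 mm·m/s
Outflow: F_out = 6.91 × 17.6 = 121.616 mm·m/s
Steady-state rate R = (F_in − F_out)/L = (392.16 − 121.616) / 314000 m = 8.616e-04 mm/s.
R = 8.616e-04 × 3600 = 3.10 mm/hr.
Over 12 h: total = 3.10 × 12 = 37.2 ≈ 37 mm.

R ≈ 3.10 mm/hr; total ≈ 37 mm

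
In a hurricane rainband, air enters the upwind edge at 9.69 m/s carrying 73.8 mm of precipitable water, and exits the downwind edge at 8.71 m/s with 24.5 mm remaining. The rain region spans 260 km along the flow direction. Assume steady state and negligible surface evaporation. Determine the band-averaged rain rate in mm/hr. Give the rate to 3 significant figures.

Column moisture flux per unit crosswind length is F = V × PW.
Inflow: F_in = 9.69 × 73.8 = 715.122 mm·m/s
Outflow: F_out = 8.71 × 24.5 = 213.395 mm·m/s
Steady-state rate R = (F_in − F_out)/L = (715.122 − 213.395) / 260000 m = 1.930e-03 mm/s.
R = 1.930e-03 × 3600 = 6.95 mm/hr.

R ≈ 6.95 mm/hr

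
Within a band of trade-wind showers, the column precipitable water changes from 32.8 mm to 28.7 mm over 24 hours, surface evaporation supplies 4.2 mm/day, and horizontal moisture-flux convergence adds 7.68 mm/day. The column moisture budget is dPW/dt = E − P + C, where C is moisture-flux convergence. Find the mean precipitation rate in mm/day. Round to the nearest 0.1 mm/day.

P ≈ 16.0 mm/day

dPW/dt = (28.7 − 32.8) mm / (24/24 day) = -4.100 mm/day.
P = E + C − dPW/dt = 4.2 + (7.68) − (-4.100) = 16.0 mm/day.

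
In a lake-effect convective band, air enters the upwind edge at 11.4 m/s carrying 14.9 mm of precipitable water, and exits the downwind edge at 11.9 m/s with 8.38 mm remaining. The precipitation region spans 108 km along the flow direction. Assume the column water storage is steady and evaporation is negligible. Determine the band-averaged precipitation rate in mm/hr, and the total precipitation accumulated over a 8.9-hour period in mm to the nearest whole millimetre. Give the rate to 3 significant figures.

Column moisture flux per unit crosswind length is F = V × PW.
Inflow: F_in = 11.4 × 14.9 = 169.86 mm·m/s
Outflow: F_out = 11.9 × 8.38 = 99.722 mm·m/s
Steady-state rate R = (F_in − F_out)/L = (169.86 − 99.722) / 108000 m = 6.494e-04 mm/s.
R = 6.494e-04 × 3600 = 2.34 mm/hr.
Over 8.9 h: total = 2.34 × 8.9 = 20.826 ≈ 21 mm.

R ≈ 2.34 mm/hr; total ≈ 21 mm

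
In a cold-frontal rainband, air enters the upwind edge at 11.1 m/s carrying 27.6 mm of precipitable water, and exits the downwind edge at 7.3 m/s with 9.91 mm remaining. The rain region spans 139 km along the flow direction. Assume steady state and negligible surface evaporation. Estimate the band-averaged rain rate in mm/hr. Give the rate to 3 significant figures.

R ≈ 6.06 mm/hr

Column moisture flux per unit crosswind length is F = V × PW.
Inflow: F_in = 11.1 × 27.6 = 306.36 mm·m/s
Outflow: F_out = 7.3 × 9.91 = 72.343 mm·m/s
Steady-state rate R = (F_in − F_out)/L = (306.36 − 72.343) / 139000 m = 1.684e-03 mm/s.
R = 1.684e-03 × 3600 = 6.06 mm/hr.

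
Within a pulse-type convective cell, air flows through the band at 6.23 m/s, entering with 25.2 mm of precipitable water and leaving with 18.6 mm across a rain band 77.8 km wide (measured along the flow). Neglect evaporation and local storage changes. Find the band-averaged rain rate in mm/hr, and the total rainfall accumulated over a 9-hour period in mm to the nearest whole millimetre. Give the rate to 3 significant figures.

R ≈ 1.90 mm/hr; total ≈ 17 mm

Column moisture flux per unit crosswind length is F = V × PW.
Inflow: F_in = 6.23 × 25.2 = 156.996 mm·m/s
Outflow: F_out = 6.23 × 18.6 = 115.878 mm·m/s
Steady-state rate R = (F_in − F_out)/L = (156.996 − 115.878) / 77800 m = 5.285e-04 mm/s.
R = 5.285e-04 × 3600 = 1.90 mm/hr.
Over 9 h: total = 1.90 × 9 = 17.1 ≈ 17 mm.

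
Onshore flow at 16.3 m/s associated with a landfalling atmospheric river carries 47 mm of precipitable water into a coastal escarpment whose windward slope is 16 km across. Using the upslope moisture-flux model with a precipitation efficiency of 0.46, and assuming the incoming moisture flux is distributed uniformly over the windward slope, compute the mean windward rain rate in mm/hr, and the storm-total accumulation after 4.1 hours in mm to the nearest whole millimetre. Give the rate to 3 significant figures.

Incoming column moisture flux per unit ridge length: F = V × PW = 16.3 × 47 = 766.1 mm·m/s.
Spread over the 16 km slope with efficiency ε = 0.46: R = ε·F/W = 0.46 × 766.1 / 16000 m = 2.203e-02 mm/s.
R = 2.203e-02 × 3600 = 79.3 mm/hr.
Over 4.1 h: total = 79.3 × 4.1 = 325.13 ≈ 325 mm.

R ≈ 79.3 mm/hr; total ≈ 325 mm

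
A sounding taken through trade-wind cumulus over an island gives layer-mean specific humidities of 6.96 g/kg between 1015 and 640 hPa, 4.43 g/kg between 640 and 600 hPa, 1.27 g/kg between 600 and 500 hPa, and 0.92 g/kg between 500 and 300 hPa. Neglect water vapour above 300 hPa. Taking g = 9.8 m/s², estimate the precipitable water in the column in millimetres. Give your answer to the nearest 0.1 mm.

Precipitable water is the column-integrated vapour mass per unit area: PW = (1/g) Σ q̄ Δp, with q in kg/kg and Δp in Pa (1 kg/m² of water = 1 mm).
Layer 1015–640 hPa: Δp = 375 hPa = 37500 Pa, q̄ = 0.00696 kg/kg → 0.00696 × 37500 / 9.8 = 26.63 mm
Layer 640–600 hPa: Δp = 40 hPa = 4000 Pa, q̄ = 0.00443 kg/kg → 0.00443 × 4000 / 9.8 = 1.81 mm
Layer 600–500 hPa: Δp = 100 hPa = 10000 Pa, q̄ = 0.00127 kg/kg → 0.00127 × 10000 / 9.8 = 1.30 mm
Layer 500–300 hPa: Δp = 200 hPa = 20000 Pa, q̄ = 0.00092 kg/kg → 0.00092 × 20000 / 9.8 = 1.88 mm
PW = 26.63 + 1.81 + 1.30 + 1.88 = 31.62 ≈ 31.6 mm.

PW ≈ 31.6 mm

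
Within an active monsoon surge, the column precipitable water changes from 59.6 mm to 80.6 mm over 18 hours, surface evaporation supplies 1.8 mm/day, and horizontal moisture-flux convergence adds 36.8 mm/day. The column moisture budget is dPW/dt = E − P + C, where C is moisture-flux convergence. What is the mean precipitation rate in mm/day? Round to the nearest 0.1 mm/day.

dPW/dt = (80.6 − 59.6) mm / (18/24 day) = +28.000 mm/day.
P = E + C − dPW/dt = 1.8 + (36.8) − (+28.000) = 10.6 mm/day.

P ≈ 10.6 mm/day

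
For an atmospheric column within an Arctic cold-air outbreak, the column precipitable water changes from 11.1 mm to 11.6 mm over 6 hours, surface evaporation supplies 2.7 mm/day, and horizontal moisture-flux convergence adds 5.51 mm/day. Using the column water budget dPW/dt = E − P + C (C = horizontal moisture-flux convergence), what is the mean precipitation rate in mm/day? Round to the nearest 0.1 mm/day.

dPW/dt = (11.6 − 11.1) mm / (6/24 day) = +2.000 mm/day.
P = E + C − dPW/dt = 2.7 + (5.51) − (+2.000) = 6.2 mm/day.

P ≈ 6.2 mm/day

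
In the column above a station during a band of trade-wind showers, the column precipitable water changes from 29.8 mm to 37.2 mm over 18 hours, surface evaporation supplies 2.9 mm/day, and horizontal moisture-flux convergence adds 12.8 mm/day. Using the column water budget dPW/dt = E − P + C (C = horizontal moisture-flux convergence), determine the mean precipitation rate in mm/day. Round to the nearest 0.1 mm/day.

dPW/dt = (37.2 − 29.8) mm / (18/24 day) = +9.867 mm/day.
P = E + C − dPW/dt = 2.9 + (12.8) − (+9.867) = 5.8 mm/day.

P ≈ 5.8 mm/day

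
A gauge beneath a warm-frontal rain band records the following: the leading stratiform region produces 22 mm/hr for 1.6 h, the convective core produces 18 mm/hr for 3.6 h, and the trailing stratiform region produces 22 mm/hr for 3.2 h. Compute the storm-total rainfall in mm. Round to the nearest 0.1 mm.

Total = Σ Rᵢ Δtᵢ = 22 × 1.6 + 18 × 3.6 + 22 × 3.2
      = 35.2 + 64.8 + 70.4 = 170.4 mm.

total ≈ 170.4 mm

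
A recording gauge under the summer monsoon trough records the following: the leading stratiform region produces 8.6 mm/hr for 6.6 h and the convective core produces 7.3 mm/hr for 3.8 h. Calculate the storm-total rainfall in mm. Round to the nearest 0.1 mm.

total ≈ 84.5 mm

Total = Σ Rᵢ Δtᵢ = 8.6 × 6.6 + 7.3 × 3.8
      = 56.76 + 27.74 = 84.5 mm.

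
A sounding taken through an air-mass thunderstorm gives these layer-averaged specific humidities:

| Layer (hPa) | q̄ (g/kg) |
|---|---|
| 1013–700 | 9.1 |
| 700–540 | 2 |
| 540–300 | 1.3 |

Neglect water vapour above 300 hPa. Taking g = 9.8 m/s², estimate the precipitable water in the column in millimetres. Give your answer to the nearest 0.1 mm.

PW ≈ 35.5 mm

Precipitable water is the column-integrated vapour mass per unit area: PW = (1/g) Σ q̄ Δp, with q in kg/kg and Δp in Pa (1 kg/m² of water = 1 mm).
Layer 1013–700 hPa: Δp = 313 hPa = 31300 Pa, q̄ = 0.0091 kg/kg → 0.0091 × 31300 / 9.8 = 29.06 mm
Layer 700–540 hPa: Δp = 160 hPa = 16000 Pa, q̄ = 0.002 kg/kg → 0.002 × 16000 / 9.8 = 3.27 mm
Layer 540–300 hPa: Δp = 240 hPa = 24000 Pa, q̄ = 0.0013 kg/kg → 0.0013 × 24000 / 9.8 = 3.18 mm
PW = 29.06 + 3.27 + 3.18 = 35.51 ≈ 35.5 mm.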